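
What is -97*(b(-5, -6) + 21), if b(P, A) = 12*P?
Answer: 3783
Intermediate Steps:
-97*(b(-5, -6) + 21) = -97*(12*(-5) + 21) = -97*(-60 + 21) = -97*(-39) = 3783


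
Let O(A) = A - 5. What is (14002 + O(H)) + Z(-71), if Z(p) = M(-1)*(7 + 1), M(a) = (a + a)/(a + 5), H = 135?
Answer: 14128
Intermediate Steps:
M(a) = 2*a/(5 + a) (M(a) = (2*a)/(5 + a) = 2*a/(5 + a))
O(A) = -5 + A
Z(p) = -4 (Z(p) = (2*(-1)/(5 - 1))*(7 + 1) = (2*(-1)/4)*8 = (2*(-1)*(1/4))*8 = -1/2*8 = -4)
(14002 + O(H)) + Z(-71) = (14002 + (-5 + 135)) - 4 = (14002 + 130) - 4 = 14132 - 4 = 14128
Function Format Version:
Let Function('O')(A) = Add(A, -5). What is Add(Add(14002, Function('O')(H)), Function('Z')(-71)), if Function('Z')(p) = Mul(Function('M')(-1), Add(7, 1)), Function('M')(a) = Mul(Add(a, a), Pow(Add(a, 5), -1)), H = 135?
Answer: 14128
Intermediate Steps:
Function('M')(a) = Mul(2, a, Pow(Add(5, a), -1)) (Function('M')(a) = Mul(Mul(2, a), Pow(Add(5, a), -1)) = Mul(2, a, Pow(Add(5, a), -1)))
Function('O')(A) = Add(-5, A)
Function('Z')(p) = -4 (Function('Z')(p) = Mul(Mul(2, -1, Pow(Add(5, -1), -1)), Add(7, 1)) = Mul(Mul(2, -1, Pow(4, -1)), 8) = Mul(Mul(2, -1, Rational(1, 4)), 8) = Mul(Rational(-1, 2), 8) = -4)
Add(Add(14002, Function('O')(H)), Function('Z')(-71)) = Add(Add(14002, Add(-5, 135)), -4) = Add(Add(14002, 130), -4) = Add(14132, -4) = 14128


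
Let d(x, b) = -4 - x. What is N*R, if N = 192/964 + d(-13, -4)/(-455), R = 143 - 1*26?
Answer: 177039/8435 ≈ 20.989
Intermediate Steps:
R = 117 (R = 143 - 26 = 117)
N = 19671/109655 (N = 192/964 + (-4 - 1*(-13))/(-455) = 192*(1/964) + (-4 + 13)*(-1/455) = 48/241 + 9*(-1/455) = 48/241 - 9/455 = 19671/109655 ≈ 0.17939)
N*R = (19671/109655)*117 = 177039/8435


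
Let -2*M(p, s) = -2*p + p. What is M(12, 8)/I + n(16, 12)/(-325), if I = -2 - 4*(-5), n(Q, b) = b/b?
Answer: 322/975 ≈ 0.33026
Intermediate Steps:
n(Q, b) = 1
I = 18 (I = -2 + 20 = 18)
M(p, s) = p/2 (M(p, s) = -(-2*p + p)/2 = -(-1)*p/2 = p/2)
M(12, 8)/I + n(16, 12)/(-325) = ((1/2)*12)/18 + 1/(-325) = 6*(1/18) + 1*(-1/325) = 1/3 - 1/325 = 322/975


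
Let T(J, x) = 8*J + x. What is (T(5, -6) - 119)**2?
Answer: 7225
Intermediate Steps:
T(J, x) = x + 8*J
(T(5, -6) - 119)**2 = ((-6 + 8*5) - 119)**2 = ((-6 + 40) - 119)**2 = (34 - 119)**2 = (-85)**2 = 7225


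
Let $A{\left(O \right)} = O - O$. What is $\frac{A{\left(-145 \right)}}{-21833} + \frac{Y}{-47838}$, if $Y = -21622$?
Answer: $\frac{10811}{23919} \approx 0.45198$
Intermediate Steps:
$A{\left(O \right)} = 0$
$\frac{A{\left(-145 \right)}}{-21833} + \frac{Y}{-47838} = \frac{0}{-21833} - \frac{21622}{-47838} = 0 \left(- \frac{1}{21833}\right) - - \frac{10811}{23919} = 0 + \frac{10811}{23919} = \frac{10811}{23919}$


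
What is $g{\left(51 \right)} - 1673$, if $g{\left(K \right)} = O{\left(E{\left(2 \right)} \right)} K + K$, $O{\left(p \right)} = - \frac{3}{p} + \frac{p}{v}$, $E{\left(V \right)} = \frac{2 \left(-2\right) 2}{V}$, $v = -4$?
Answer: $- \frac{6131}{4} \approx -1532.8$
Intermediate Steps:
$E{\left(V \right)} = - \frac{8}{V}$ ($E{\left(V \right)} = \frac{\left(-4\right) 2}{V} = - \frac{8}{V}$)
$O{\left(p \right)} = - \frac{3}{p} - \frac{p}{4}$ ($O{\left(p \right)} = - \frac{3}{p} + \frac{p}{-4} = - \frac{3}{p} + p \left(- \frac{1}{4}\right) = - \frac{3}{p} - \frac{p}{4}$)
$g{\left(K \right)} = \frac{11 K}{4}$ ($g{\left(K \right)} = \left(- \frac{3}{\left(-8\right) \frac{1}{2}} - \frac{\left(-8\right) \frac{1}{2}}{4}\right) K + K = \left(- \frac{3}{-4} - -1\right) K + K = \left(\left(-3\right) \left(- \frac{1}{4}\right) + 1\right) K + K = \left(\frac{3}{4} + 1\right) K + K = \frac{7 K}{4} + K = \frac{11 K}{4}$)
$g{\left(51 \right)} - 1673 = \frac{11}{4} \cdot 51 - 1673 = \frac{561}{4} - 1673 = - \frac{6131}{4}$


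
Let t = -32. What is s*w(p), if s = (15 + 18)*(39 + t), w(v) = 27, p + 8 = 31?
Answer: 6237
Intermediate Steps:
p = 23 (p = -8 + 31 = 23)
s = 231 (s = (15 + 18)*(39 - 32) = 33*7 = 231)
s*w(p) = 231*27 = 6237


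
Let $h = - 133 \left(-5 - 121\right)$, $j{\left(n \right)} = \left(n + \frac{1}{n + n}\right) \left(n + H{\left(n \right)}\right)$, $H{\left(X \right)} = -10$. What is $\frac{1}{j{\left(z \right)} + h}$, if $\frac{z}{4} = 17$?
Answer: $\frac{68}{1407765} \approx 4.8304 \cdot 10^{-5}$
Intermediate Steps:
$z = 68$ ($z = 4 \cdot 17 = 68$)
$j{\left(n \right)} = \left(-10 + n\right) \left(n + \frac{1}{2 n}\right)$ ($j{\left(n \right)} = \left(n + \frac{1}{n + n}\right) \left(n - 10\right) = \left(n + \frac{1}{2 n}\right) \left(-10 + n\right) = \left(-10 + n\right) \left(n + \frac{1}{2 n}\right)$)
$h = 16758$ ($h = \left(-133\right) \left(-126\right) = 16758$)
$\frac{1}{j{\left(z \right)} + h} = \frac{1}{\left(\frac{1}{2} + 68^{2} - 680 - \frac{5}{68}\right) + 16758} = \frac{1}{\left(\frac{1}{2} + 4624 - 680 - \frac{5}{68}\right) + 16758} = \frac{1}{\frac{268221}{68} + 16758} = \frac{1}{\frac{1407765}{68}} = \frac{68}{1407765}$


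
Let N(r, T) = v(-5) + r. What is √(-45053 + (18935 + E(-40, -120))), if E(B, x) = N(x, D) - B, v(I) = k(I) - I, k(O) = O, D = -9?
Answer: I*√26198 ≈ 161.86*I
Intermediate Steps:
v(I) = 0 (v(I) = I - I = 0)
N(r, T) = r (N(r, T) = 0 + r = r)
E(B, x) = x - B
√(-45053 + (18935 + E(-40, -120))) = √(-45053 + (18935 + (-120 - 1*(-40)))) = √(-45053 + (18935 + (-120 + 40))) = √(-45053 + (18935 - 80)) = √(-45053 + 18855) = √(-26198) = I*√26198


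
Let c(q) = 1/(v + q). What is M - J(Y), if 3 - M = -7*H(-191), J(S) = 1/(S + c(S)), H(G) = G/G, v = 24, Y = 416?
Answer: 1829970/183041 ≈ 9.9976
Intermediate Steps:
c(q) = 1/(24 + q)
H(G) = 1
J(S) = 1/(S + 1/(24 + S))
M = 10 (M = 3 - (-7) = 3 - 1*(-7) = 3 + 7 = 10)
M - J(Y) = 10 - (24 + 416)/(1 + 416*(24 + 416)) = 10 - 440/(1 + 416*440) = 10 - 440/(1 + 183040) = 10 - 440/183041 = 1829970/183041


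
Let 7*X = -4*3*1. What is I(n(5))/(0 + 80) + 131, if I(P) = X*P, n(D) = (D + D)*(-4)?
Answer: 923/7 ≈ 131.86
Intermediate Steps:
n(D) = -8*D (n(D) = (2*D)*(-4) = -8*D)
X = -12/7 (X = (-4*3*1)/7 = (-12*1)/7 = (1/7)*(-12) = -12/7 ≈ -1.7143)
I(P) = -12*P/7
I(n(5))/(0 + 80) + 131 = (-(-96)*5/7)/(0 + 80) + 131 = (-12/7*(-40))/80 + 131 = (1/80)*(480/7) + 131 = 6/7 + 131 = 923/7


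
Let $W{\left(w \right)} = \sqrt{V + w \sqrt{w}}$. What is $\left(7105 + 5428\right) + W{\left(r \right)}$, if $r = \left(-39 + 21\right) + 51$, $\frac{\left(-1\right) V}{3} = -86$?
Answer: $12533 + \sqrt{258 + 33 \sqrt{33}} \approx 12554.0$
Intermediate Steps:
$V = 258$ ($V = \left(-3\right) \left(-86\right) = 258$)
$r = 33$ ($r = -18 + 51 = 33$)
$W{\left(w \right)} = \sqrt{258 + w^{\frac{3}{2}}}$ ($W{\left(w \right)} = \sqrt{258 + w \sqrt{w}} = \sqrt{258 + w^{\frac{3}{2}}}$)
$\left(7105 + 5428\right) + W{\left(r \right)} = \left(7105 + 5428\right) + \sqrt{258 + 33^{\frac{3}{2}}} = 12533 + \sqrt{258 + 33 \sqrt{33}}$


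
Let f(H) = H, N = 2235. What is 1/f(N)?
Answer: 1/2235 ≈ 0.00044743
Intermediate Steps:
1/f(N) = 1/2235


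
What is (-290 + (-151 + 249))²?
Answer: 36864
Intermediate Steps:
(-290 + (-151 + 249))² = (-290 + 98)² = (-192)² = 36864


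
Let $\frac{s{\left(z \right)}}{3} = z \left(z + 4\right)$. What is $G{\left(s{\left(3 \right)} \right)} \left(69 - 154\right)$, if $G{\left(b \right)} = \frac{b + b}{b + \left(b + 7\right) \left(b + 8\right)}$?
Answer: $- \frac{1530}{719} \approx -2.128$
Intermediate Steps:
$s{\left(z \right)} = 3 z \left(4 + z\right)$ ($s{\left(z \right)} = 3 z \left(z + 4\right) = 3 z \left(4 + z\right)$)
$G{\left(b \right)} = \frac{2 b}{b + \left(7 + b\right) \left(8 + b\right)}$
$G{\left(s{\left(3 \right)} \right)} \left(69 - 154\right) = \frac{2 \cdot 3 \cdot 3 \left(4 + 3\right)}{56 + \left(3 \cdot 3 \left(4 + 3\right)\right)^{2} + 16 \cdot 3 \cdot 3 \left(4 + 3\right)} \left(69 - 154\right) = \frac{2 \cdot 3 \cdot 3 \cdot 7}{56 + \left(3 \cdot 3 \cdot 7\right)^{2} + 16 \cdot 3 \cdot 3 \cdot 7} \left(-85\right) = 2 \cdot 63 \frac{1}{56 + 63^{2} + 16 \cdot 63} \left(-85\right) = 2 \cdot 63 \frac{1}{56 + 3969 + 1008} \left(-85\right) = 2 \cdot 63 \cdot \frac{1}{5033} \left(-85\right) = \frac{18}{719} \left(-85\right) = - \frac{1530}{719}$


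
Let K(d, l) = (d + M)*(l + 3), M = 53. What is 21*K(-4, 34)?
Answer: 38073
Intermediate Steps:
K(d, l) = (3 + l)*(53 + d) (K(d, l) = (d + 53)*(l + 3) = (53 + d)*(3 + l) = (3 + l)*(53 + d))
21*K(-4, 34) = 21*(159 + 3*(-4) + 53*34 - 4*34) = 21*(159 - 12 + 1802 - 136) = 21*1813 = 38073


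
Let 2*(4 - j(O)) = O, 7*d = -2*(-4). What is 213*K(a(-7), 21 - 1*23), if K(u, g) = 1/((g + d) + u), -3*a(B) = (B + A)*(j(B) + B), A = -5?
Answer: 1491/8 ≈ 186.38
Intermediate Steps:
d = 8/7 (d = (-2*(-4))/7 = (⅐)*8 = 8/7 ≈ 1.1429)
j(O) = 4 - O/2
a(B) = -(-5 + B)*(4 + B/2)/3 (a(B) = -(B - 5)*((4 - B/2) + B)/3 = -(-5 + B)*(4 + B/2)/3)
K(u, g) = 1/(8/7 + g + u) (K(u, g) = 1/((g + 8/7) + u) = 1/((8/7 + g) + u) = 1/(8/7 + g + u))
213*K(a(-7), 21 - 1*23) = 213*(7/(8 + 7*(21 - 1*23) + 7*(20/3 - ½*(-7) - ⅙*(-7)²))) = 213*(7/(8 + 7*(21 - 23) + 7*(20/3 + 7/2 - ⅙*49))) = 213*(7/(8 + 7*(-2) + 7*(20/3 + 7/2 - 49/6))) = 213*(7/(8 - 14 + 7*2)) = 213*(7/(8 - 14 + 14)) = 213*(7/8) = 1491/8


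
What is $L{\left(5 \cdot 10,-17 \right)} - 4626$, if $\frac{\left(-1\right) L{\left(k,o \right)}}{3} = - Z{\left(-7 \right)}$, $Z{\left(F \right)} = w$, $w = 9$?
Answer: $-4599$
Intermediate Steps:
$Z{\left(F \right)} = 9$
$L{\left(k,o \right)} = 27$ ($L{\left(k,o \right)} = - 3 \left(\left(-1\right) 9\right) = \left(-3\right) \left(-9\right) = 27$)
$L{\left(5 \cdot 10,-17 \right)} - 4626 = 27 - 4626 = -4599$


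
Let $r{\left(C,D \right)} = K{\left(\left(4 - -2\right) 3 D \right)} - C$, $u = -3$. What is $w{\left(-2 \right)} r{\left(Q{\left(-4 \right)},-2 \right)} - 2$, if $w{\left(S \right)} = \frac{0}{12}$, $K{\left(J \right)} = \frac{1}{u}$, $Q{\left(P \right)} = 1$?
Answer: $-2$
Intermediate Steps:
$K{\left(J \right)} = - \frac{1}{3}$ ($K{\left(J \right)} = \frac{1}{-3} = - \frac{1}{3}$)
$w{\left(S \right)} = 0$ ($w{\left(S \right)} = 0 \cdot \frac{1}{12} = 0$)
$r{\left(C,D \right)} = - \frac{1}{3} - C$
$w{\left(-2 \right)} r{\left(Q{\left(-4 \right)},-2 \right)} - 2 = 0 \left(- \frac{1}{3} - 1\right) - 2 = 0 \left(- \frac{4}{3}\right) - 2 = 0 - 2 = -2$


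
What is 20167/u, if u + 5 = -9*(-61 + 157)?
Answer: -20167/869 ≈ -23.207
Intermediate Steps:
u = -869 (u = -5 - 9*(-61 + 157) = -5 - 9*96 = -5 - 864 = -869)
20167/u = 20167/(-869) = 20167*(-1/869) = -20167/869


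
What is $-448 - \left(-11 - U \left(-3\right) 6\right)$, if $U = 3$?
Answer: $-491$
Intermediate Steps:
$-448 - \left(-11 - U \left(-3\right) 6\right) = -448 - \left(-11 - 3 \left(-3\right) 6\right) = -448 - \left(-11 - \left(-9\right) 6\right) = -448 - \left(-11 - -54\right) = -448 - \left(-11 + 54\right) = -448 - 43 = -491$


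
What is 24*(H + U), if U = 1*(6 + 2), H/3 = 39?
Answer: 3000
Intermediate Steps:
H = 117 (H = 3*39 = 117)
U = 8 (U = 1*8 = 8)
24*(H + U) = 24*(117 + 8) = 24*125 = 3000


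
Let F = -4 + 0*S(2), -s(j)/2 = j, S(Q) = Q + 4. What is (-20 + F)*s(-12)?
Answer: -576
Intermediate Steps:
S(Q) = 4 + Q
s(j) = -2*j
F = -4 (F = -4 + 0*(4 + 2) = -4 + 0*6 = -4 + 0 = -4)
(-20 + F)*s(-12) = (-20 - 4)*(-2*(-12)) = -24*24 = -576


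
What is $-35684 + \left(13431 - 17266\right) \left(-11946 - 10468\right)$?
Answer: $85922006$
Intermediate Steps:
$-35684 + \left(13431 - 17266\right) \left(-11946 - 10468\right) = -35684 - -85957690 = -35684 + 85957690 = 85922006$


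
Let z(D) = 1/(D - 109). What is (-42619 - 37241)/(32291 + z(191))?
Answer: -2182840/882621 ≈ -2.4731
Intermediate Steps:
z(D) = 1/(-109 + D)
(-42619 - 37241)/(32291 + z(191)) = (-42619 - 37241)/(32291 + 1/(-109 + 191)) = -79860/(32291 + 1/82) = -79860/2647863/82 = -79860*82/2647863 = -2182840/882621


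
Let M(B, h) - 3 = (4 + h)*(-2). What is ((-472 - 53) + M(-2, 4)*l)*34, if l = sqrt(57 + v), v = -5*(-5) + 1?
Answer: -17850 - 442*sqrt(83) ≈ -21877.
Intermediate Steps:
M(B, h) = -5 - 2*h (M(B, h) = 3 + (4 + h)*(-2) = 3 + (-8 - 2*h) = -5 - 2*h)
v = 26 (v = 25 + 1 = 26)
l = sqrt(83) (l = sqrt(57 + 26) = sqrt(83) ≈ 9.1104)
((-472 - 53) + M(-2, 4)*l)*34 = ((-472 - 53) + (-5 - 2*4)*sqrt(83))*34 = (-525 + (-5 - 8)*sqrt(83))*34 = (-525 - 13*sqrt(83))*34 = -17850 - 442*sqrt(83)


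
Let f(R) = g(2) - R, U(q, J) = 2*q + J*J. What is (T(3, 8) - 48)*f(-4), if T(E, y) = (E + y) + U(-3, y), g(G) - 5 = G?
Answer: 231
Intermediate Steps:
g(G) = 5 + G
U(q, J) = J² + 2*q (U(q, J) = 2*q + J² = J² + 2*q)
T(E, y) = -6 + E + y + y² (T(E, y) = (E + y) + (y² + 2*(-3)) = (E + y) + (y² - 6) = (E + y) + (-6 + y²) = -6 + E + y + y²)
f(R) = 7 - R (f(R) = (5 + 2) - R = 7 - R)
(T(3, 8) - 48)*f(-4) = ((-6 + 3 + 8 + 8²) - 48)*(7 - 1*(-4)) = ((-6 + 3 + 8 + 64) - 48)*(7 + 4) = (69 - 48)*11 = 21*11 = 231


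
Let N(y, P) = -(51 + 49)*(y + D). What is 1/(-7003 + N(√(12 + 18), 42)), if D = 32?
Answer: -3401/34600403 + 100*√30/103801209 ≈ -9.3017e-5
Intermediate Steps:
N(y, P) = -3200 - 100*y (N(y, P) = -(51 + 49)*(y + 32) = -100*(32 + y) = -(3200 + 100*y) = -3200 - 100*y)
1/(-7003 + N(√(12 + 18), 42)) = 1/(-7003 + (-3200 - 100*√(12 + 18))) = 1/(-7003 + (-3200 - 100*√30)) = 1/(-10203 - 100*√30)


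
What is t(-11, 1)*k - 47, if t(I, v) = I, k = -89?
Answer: 932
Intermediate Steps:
t(-11, 1)*k - 47 = -11*(-89) - 47 = 979 - 47 = 932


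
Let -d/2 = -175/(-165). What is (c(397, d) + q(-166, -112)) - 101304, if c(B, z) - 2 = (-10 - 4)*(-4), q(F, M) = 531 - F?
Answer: -100549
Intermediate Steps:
d = -70/33 (d = -(-350)/(-165) = -(-350)*(-1)/165 = -2*35/33 = -70/33 ≈ -2.1212)
c(B, z) = 58 (c(B, z) = 2 + (-10 - 4)*(-4) = 2 - 14*(-4) = 2 + 56 = 58)
(c(397, d) + q(-166, -112)) - 101304 = (58 + (531 - 1*(-166))) - 101304 = (58 + (531 + 166)) - 101304 = (58 + 697) - 101304 = 755 - 101304 = -100549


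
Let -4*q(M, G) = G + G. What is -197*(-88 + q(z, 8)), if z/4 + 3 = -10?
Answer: 18124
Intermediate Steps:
z = -52 (z = -12 + 4*(-10) = -12 - 40 = -52)
q(M, G) = -G/2 (q(M, G) = -(G + G)/4 = -G/2)
-197*(-88 + q(z, 8)) = -197*(-88 - 1/2*8) = -197*(-88 - 4) = -197*(-92) = 18124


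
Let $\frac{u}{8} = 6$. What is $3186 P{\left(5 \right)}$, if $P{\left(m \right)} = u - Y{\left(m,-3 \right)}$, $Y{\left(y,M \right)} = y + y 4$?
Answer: $73278$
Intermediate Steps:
$u = 48$ ($u = 8 \cdot 6 = 48$)
$Y{\left(y,M \right)} = 5 y$ ($Y{\left(y,M \right)} = y + 4 y = 5 y$)
$P{\left(m \right)} = 48 - 5 m$
$3186 P{\left(5 \right)} = 3186 \left(48 - 25\right) = 3186 \cdot 23 = 73278$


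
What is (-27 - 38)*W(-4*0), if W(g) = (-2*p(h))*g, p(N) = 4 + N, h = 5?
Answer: 0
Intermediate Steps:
W(g) = -18*g (W(g) = (-2*(4 + 5))*g = (-2*9)*g = -18*g)
(-27 - 38)*W(-4*0) = (-27 - 38)*(-(-72)*0) = -(-1170)*0 = -65*0 = 0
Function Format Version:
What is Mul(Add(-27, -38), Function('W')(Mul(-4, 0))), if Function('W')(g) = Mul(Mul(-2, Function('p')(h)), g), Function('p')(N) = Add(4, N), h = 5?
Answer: 0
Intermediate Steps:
Function('W')(g) = Mul(-18, g) (Function('W')(g) = Mul(Mul(-2, Add(4, 5)), g) = Mul(Mul(-2, 9), g) = Mul(-18, g))
Mul(Add(-27, -38), Function('W')(Mul(-4, 0))) = Mul(Add(-27, -38), Mul(-18, Mul(-4, 0))) = Mul(-65, Mul(-18, 0)) = Mul(-65, 0) = 0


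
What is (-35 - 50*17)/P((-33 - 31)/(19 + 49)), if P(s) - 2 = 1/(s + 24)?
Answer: -115640/267 ≈ -433.11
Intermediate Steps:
P(s) = 2 + 1/(24 + s) (P(s) = 2 + 1/(s + 24) = 2 + 1/(24 + s))
(-35 - 50*17)/P((-33 - 31)/(19 + 49)) = (-35 - 50*17)/(((49 + 2*((-33 - 31)/(19 + 49)))/(24 + (-33 - 31)/(19 + 49)))) = (-35 - 850)/(((49 + 2*(-64/68))/(24 - 64/68))) = -885*(24 - 64*1/68)/(49 + 2*(-64*1/68)) = -885*(24 - 16/17)/(49 + 2*(-16/17)) = -885*392/(17*(49 - 32/17)) = -885/((17/392)*(801/17)) = -885/801/392 = -885*392/801 = -115640/267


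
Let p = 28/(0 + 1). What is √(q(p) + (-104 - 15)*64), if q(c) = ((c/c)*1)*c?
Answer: 2*I*√1897 ≈ 87.109*I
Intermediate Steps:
p = 28 (p = 28/1 = 1*28 = 28)
q(c) = c (q(c) = (1*1)*c = 1*c = c)
√(q(p) + (-104 - 15)*64) = √(28 + (-104 - 15)*64) = √(28 - 119*64) = √(28 - 7616) = √(-7588) = 2*I*√1897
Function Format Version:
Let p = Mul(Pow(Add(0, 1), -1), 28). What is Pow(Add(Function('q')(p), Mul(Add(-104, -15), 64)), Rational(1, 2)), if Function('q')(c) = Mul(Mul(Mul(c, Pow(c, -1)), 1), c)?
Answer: Mul(2, I, Pow(1897, Rational(1, 2))) ≈ Mul(87.109, I)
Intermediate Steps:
p = 28 (p = Mul(Pow(1, -1), 28) = Mul(1, 28) = 28)
Function('q')(c) = c (Function('q')(c) = Mul(Mul(1, 1), c) = Mul(1, c) = c)
Pow(Add(Function('q')(p), Mul(Add(-104, -15), 64)), Rational(1, 2)) = Pow(Add(28, Mul(Add(-104, -15), 64)), Rational(1, 2)) = Pow(Add(28, Mul(-119, 64)), Rational(1, 2)) = Pow(Add(28, -7616), Rational(1, 2)) = Pow(-7588, Rational(1, 2)) = Mul(2, I, Pow(1897, Rational(1, 2)))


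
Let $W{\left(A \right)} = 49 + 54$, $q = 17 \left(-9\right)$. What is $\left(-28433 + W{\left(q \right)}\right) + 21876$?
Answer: $-6454$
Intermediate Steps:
$q = -153$
$W{\left(A \right)} = 103$
$\left(-28433 + W{\left(q \right)}\right) + 21876 = \left(-28433 + 103\right) + 21876 = -28330 + 21876 = -6454$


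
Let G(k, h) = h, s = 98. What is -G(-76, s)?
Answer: -98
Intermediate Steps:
-G(-76, s) = -1*98 = -98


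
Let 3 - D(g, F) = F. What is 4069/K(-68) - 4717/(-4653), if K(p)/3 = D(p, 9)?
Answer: -2094239/9306 ≈ -225.04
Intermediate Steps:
D(g, F) = 3 - F
K(p) = -18 (K(p) = 3*(3 - 1*9) = 3*(3 - 9) = 3*(-6) = -18)
4069/K(-68) - 4717/(-4653) = 4069/(-18) - 4717/(-4653) = 4069*(-1/18) - 4717*(-1/4653) = -4069/18 + 4717/4653 = -2094239/9306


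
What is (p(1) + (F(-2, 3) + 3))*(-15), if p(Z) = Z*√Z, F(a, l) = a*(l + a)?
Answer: -30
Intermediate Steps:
F(a, l) = a*(a + l)
p(Z) = Z^(3/2)
(p(1) + (F(-2, 3) + 3))*(-15) = (1^(3/2) + (-2*(-2 + 3) + 3))*(-15) = (1 + (-2*1 + 3))*(-15) = (1 + (-2 + 3))*(-15) = (1 + 1)*(-15) = 2*(-15) = -30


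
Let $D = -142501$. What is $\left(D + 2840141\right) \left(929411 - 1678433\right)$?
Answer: $-2020591708080$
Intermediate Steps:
$\left(D + 2840141\right) \left(929411 - 1678433\right) = \left(-142501 + 2840141\right) \left(929411 - 1678433\right) = 2697640 \left(-749022\right) = -2020591708080$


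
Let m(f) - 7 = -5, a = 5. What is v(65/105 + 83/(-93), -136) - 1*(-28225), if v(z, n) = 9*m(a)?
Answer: 28243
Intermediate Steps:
m(f) = 2 (m(f) = 7 - 5 = 2)
v(z, n) = 18 (v(z, n) = 9*2 = 18)
v(65/105 + 83/(-93), -136) - 1*(-28225) = 18 - 1*(-28225) = 18 + 28225 = 28243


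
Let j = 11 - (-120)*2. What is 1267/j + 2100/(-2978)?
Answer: 1623013/373739 ≈ 4.3426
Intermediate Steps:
j = 251 (j = 11 - 30*(-8) = 11 + 240 = 251)
1267/j + 2100/(-2978) = 1267/251 + 2100/(-2978) = 1267*(1/251) + 2100*(-1/2978) = 1267/251 - 1050/1489 = 1623013/373739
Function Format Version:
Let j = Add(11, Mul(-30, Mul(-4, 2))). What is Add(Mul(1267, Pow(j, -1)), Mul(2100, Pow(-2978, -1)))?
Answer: Rational(1623013, 373739) ≈ 4.3426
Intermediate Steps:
j = 251 (j = Add(11, Mul(-30, -8)) = Add(11, 240) = 251)
Add(Mul(1267, Pow(j, -1)), Mul(2100, Pow(-2978, -1))) = Add(Mul(1267, Pow(251, -1)), Mul(2100, Pow(-2978, -1))) = Add(Mul(1267, Rational(1, 251)), Mul(2100, Rational(-1, 2978))) = Add(Rational(1267, 251), Rational(-1050, 1489)) = Rational(1623013, 373739)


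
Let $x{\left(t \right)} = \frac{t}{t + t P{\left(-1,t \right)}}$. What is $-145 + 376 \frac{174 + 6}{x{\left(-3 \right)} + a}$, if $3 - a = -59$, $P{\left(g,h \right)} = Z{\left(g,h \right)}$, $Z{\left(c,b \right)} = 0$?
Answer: $\frac{6505}{7} \approx 929.29$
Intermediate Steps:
$P{\left(g,h \right)} = 0$
$a = 62$ ($a = 3 - -59 = 3 + 59 = 62$)
$x{\left(t \right)} = 1$ ($x{\left(t \right)} = \frac{t}{t + t 0} = \frac{t}{t + 0} = \frac{t}{t} = 1$)
$-145 + 376 \frac{174 + 6}{x{\left(-3 \right)} + a} = -145 + 376 \frac{174 + 6}{1 + 62} = -145 + 376 \cdot \frac{180}{63} = -145 + 376 \cdot 180 \cdot \frac{1}{63} = -145 + 376 \cdot \frac{20}{7} = -145 + \frac{7520}{7} = \frac{6505}{7}$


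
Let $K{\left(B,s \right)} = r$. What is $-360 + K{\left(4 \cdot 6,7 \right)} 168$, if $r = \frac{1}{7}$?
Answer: $-336$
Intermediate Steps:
$r = \frac{1}{7} \approx 0.14286$
$K{\left(B,s \right)} = \frac{1}{7}$
$-360 + K{\left(4 \cdot 6,7 \right)} 168 = -360 + \frac{1}{7} \cdot 168 = -360 + 24 = -336$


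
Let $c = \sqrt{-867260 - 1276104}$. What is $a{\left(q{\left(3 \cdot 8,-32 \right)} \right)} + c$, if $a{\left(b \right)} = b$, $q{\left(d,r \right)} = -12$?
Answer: $-12 + 2 i \sqrt{535841} \approx -12.0 + 1464.0 i$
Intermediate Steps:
$c = 2 i \sqrt{535841}$ ($c = \sqrt{-2143364} = 2 i \sqrt{535841} \approx 1464.0 i$)
$a{\left(q{\left(3 \cdot 8,-32 \right)} \right)} + c = -12 + 2 i \sqrt{535841}$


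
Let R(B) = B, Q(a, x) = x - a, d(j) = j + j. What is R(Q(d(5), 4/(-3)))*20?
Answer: -680/3 ≈ -226.67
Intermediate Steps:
d(j) = 2*j
R(Q(d(5), 4/(-3)))*20 = (4/(-3) - 2*5)*20 = (4*(-⅓) - 1*10)*20 = (-4/3 - 10)*20 = -34/3*20 = -680/3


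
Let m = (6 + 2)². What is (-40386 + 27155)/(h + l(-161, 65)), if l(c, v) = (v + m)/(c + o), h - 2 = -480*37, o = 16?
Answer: 1918495/2575039 ≈ 0.74504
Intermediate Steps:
m = 64 (m = 8² = 64)
h = -17758 (h = 2 - 480*37 = 2 - 17760 = -17758)
l(c, v) = (64 + v)/(16 + c) (l(c, v) = (v + 64)/(c + 16) = (64 + v)/(16 + c))
(-40386 + 27155)/(h + l(-161, 65)) = (-40386 + 27155)/(-17758 + (64 + 65)/(16 - 161)) = -13231/(-17758 + 129/(-145)) = -13231/(-17758 - 1/145*129) = -13231/(-17758 - 129/145) = -13231/(-2575039/145) = -13231*(-145/2575039) = 1918495/2575039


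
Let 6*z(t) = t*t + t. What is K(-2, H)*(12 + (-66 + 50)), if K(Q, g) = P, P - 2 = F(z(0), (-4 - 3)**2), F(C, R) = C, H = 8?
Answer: -8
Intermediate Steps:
z(t) = t/6 + t**2/6 (z(t) = (t*t + t)/6 = (t**2 + t)/6 = (t + t**2)/6 = t/6 + t**2/6)
P = 2 (P = 2 + (1/6)*0*(1 + 0) = 2 + (1/6)*0*1 = 2 + 0 = 2)
K(Q, g) = 2
K(-2, H)*(12 + (-66 + 50)) = 2*(12 + (-66 + 50)) = 2*(12 - 16) = 2*(-4) = -8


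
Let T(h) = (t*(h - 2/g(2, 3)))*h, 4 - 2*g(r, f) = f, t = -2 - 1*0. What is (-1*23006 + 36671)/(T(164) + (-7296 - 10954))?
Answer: -2733/14146 ≈ -0.19320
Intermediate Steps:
t = -2 (t = -2 + 0 = -2)
g(r, f) = 2 - f/2
T(h) = h*(8 - 2*h) (T(h) = (-2*(h - 2/(2 - ½*3)))*h = (-2*(h - 2/(2 - 3/2)))*h = (-2*(h - 2/½))*h = (-2*(h - 2*2))*h = (-2*(h - 4))*h = (-2*(-4 + h))*h = (8 - 2*h)*h = h*(8 - 2*h))
(-1*23006 + 36671)/(T(164) + (-7296 - 10954)) = (-1*23006 + 36671)/(2*164*(4 - 1*164) + (-7296 - 10954)) = (-23006 + 36671)/(2*164*(4 - 164) - 18250) = 13665/(2*164*(-160) - 18250) = 13665/(-52480 - 18250) = 13665/(-70730) = 13665*(-1/70730) = -2733/14146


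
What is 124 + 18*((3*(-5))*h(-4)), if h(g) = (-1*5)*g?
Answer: -5276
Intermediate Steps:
h(g) = -5*g
124 + 18*((3*(-5))*h(-4)) = 124 + 18*((3*(-5))*(-5*(-4))) = 124 + 18*(-15*20) = 124 + 18*(-300) = 124 - 5400 = -5276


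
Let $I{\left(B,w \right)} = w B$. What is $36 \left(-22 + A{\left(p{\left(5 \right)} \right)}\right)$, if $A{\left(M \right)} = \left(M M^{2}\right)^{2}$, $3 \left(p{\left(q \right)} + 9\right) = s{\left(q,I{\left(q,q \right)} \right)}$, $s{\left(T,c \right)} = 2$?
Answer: $\frac{976498348}{81} \approx 1.2056 \cdot 10^{7}$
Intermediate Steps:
$I{\left(B,w \right)} = B w$
$p{\left(q \right)} = - \frac{25}{3}$ ($p{\left(q \right)} = -9 + \frac{1}{3} \cdot 2 = -9 + \frac{2}{3} = - \frac{25}{3}$)
$A{\left(M \right)} = M^{6}$ ($A{\left(M \right)} = \left(M^{3}\right)^{2} = M^{6}$)
$36 \left(-22 + A{\left(p{\left(5 \right)} \right)}\right) = 36 \left(-22 + \left(- \frac{25}{3}\right)^{6}\right) = 36 \left(-22 + \frac{244140625}{729}\right) = 36 \cdot \frac{244124587}{729} = \frac{976498348}{81}$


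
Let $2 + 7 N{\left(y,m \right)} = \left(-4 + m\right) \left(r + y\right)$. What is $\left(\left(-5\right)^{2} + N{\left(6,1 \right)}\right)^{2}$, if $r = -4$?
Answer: $\frac{27889}{49} \approx 569.16$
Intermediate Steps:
$N{\left(y,m \right)} = - \frac{2}{7} + \frac{\left(-4 + m\right) \left(-4 + y\right)}{7}$
$\left(\left(-5\right)^{2} + N{\left(6,1 \right)}\right)^{2} = \left(\left(-5\right)^{2} + \left(2 - \frac{4}{7} - \frac{24}{7} + \frac{1}{7} \cdot 1 \cdot 6\right)\right)^{2} = \left(25 + \left(2 - \frac{4}{7} - \frac{24}{7} + \frac{6}{7}\right)\right)^{2} = \left(25 - \frac{8}{7}\right)^{2} = \left(\frac{167}{7}\right)^{2} = \frac{27889}{49}$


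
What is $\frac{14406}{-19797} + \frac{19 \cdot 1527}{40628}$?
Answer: $- \frac{3638869}{268104172} \approx -0.013573$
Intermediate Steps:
$\frac{14406}{-19797} + \frac{19 \cdot 1527}{40628} = 14406 \left(- \frac{1}{19797}\right) + 29013 \cdot \frac{1}{40628} = - \frac{4802}{6599} + \frac{29013}{40628} = - \frac{3638869}{268104172}$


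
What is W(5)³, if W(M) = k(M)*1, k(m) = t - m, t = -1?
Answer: -216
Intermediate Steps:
k(m) = -1 - m
W(M) = -1 - M (W(M) = (-1 - M)*1 = -1 - M)
W(5)³ = (-1 - 1*5)³ = (-1 - 5)³ = (-6)³ = -216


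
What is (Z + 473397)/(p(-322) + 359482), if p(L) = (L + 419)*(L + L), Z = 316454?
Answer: 789851/297014 ≈ 2.6593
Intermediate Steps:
p(L) = 2*L*(419 + L) (p(L) = (419 + L)*(2*L) = 2*L*(419 + L))
(Z + 473397)/(p(-322) + 359482) = (316454 + 473397)/(2*(-322)*(419 - 322) + 359482) = 789851/(2*(-322)*97 + 359482) = 789851/(-62468 + 359482) = 789851/297014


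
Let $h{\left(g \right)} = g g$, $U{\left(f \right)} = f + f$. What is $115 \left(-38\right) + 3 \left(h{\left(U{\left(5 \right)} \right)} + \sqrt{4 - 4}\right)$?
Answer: $-4070$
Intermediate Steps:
$U{\left(f \right)} = 2 f$
$h{\left(g \right)} = g^{2}$
$115 \left(-38\right) + 3 \left(h{\left(U{\left(5 \right)} \right)} + \sqrt{4 - 4}\right) = 115 \left(-38\right) + 3 \left(\left(2 \cdot 5\right)^{2} + \sqrt{4 - 4}\right) = -4370 + 3 \left(10^{2} + \sqrt{0}\right) = -4370 + 3 \left(100 + 0\right) = -4370 + 3 \cdot 100 = -4370 + 300 = -4070$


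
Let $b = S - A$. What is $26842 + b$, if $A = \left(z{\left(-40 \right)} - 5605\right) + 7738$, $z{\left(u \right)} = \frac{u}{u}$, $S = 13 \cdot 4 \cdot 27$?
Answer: $26112$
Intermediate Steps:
$S = 1404$ ($S = 52 \cdot 27 = 1404$)
$z{\left(u \right)} = 1$
$A = 2134$ ($A = \left(1 - 5605\right) + 7738 = -5604 + 7738 = 2134$)
$b = -730$ ($b = 1404 - 2134 = -730$)
$26842 + b = 26842 - 730 = 26112$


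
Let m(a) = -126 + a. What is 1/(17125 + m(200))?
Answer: 1/17199 ≈ 5.8143e-5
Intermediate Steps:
1/(17125 + m(200)) = 1/(17125 + (-126 + 200)) = 1/(17125 + 74) = 1/17199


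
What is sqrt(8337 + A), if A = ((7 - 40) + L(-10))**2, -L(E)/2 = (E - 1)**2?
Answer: sqrt(83962) ≈ 289.76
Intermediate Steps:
L(E) = -2*(-1 + E)**2 (L(E) = -2*(E - 1)**2 = -2*(-1 + E)**2)
A = 75625 (A = ((7 - 40) - 2*(-1 - 10)**2)**2 = (-33 - 2*(-11)**2)**2 = (-33 - 2*121)**2 = (-33 - 242)**2 = (-275)**2 = 75625)
sqrt(8337 + A) = sqrt(8337 + 75625) = sqrt(83962)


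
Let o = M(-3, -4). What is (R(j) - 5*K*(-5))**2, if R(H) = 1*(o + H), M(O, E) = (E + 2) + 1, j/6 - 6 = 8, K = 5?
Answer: 43264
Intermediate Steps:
j = 84 (j = 36 + 6*8 = 36 + 48 = 84)
M(O, E) = 3 + E (M(O, E) = (2 + E) + 1 = 3 + E)
o = -1 (o = 3 - 4 = -1)
R(H) = -1 + H (R(H) = 1*(-1 + H) = -1 + H)
(R(j) - 5*K*(-5))**2 = ((-1 + 84) - 5*5*(-5))**2 = (83 - 25*(-5))**2 = (83 + 125)**2 = 208**2 = 43264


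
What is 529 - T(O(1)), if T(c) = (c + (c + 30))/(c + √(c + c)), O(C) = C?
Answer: 561 - 32*√2 ≈ 515.75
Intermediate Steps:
T(c) = (30 + 2*c)/(c + √2*√c) (T(c) = (c + (30 + c))/(c + √(2*c)) = (30 + 2*c)/(c + √2*√c))
529 - T(O(1)) = 529 - 2*(15 + 1)/(1 + √2*√1) = 529 - 2*16/(1 + √2*1) = 529 - 2*16/(1 + √2) = 529 - 32/(1 + √2)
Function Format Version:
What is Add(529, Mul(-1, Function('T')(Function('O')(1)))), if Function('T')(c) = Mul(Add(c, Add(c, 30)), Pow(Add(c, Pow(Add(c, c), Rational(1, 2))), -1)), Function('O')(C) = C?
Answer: Add(561, Mul(-32, Pow(2, Rational(1, 2)))) ≈ 515.75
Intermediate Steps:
Function('T')(c) = Mul(Pow(Add(c, Mul(Pow(2, Rational(1, 2)), Pow(c, Rational(1, 2)))), -1), Add(30, Mul(2, c))) (Function('T')(c) = Mul(Add(c, Add(30, c)), Pow(Add(c, Pow(Mul(2, c), Rational(1, 2))), -1)) = Mul(Add(30, Mul(2, c)), Pow(Add(c, Mul(Pow(2, Rational(1, 2)), Pow(c, Rational(1, 2)))), -1)) = Mul(Pow(Add(c, Mul(Pow(2, Rational(1, 2)), Pow(c, Rational(1, 2)))), -1), Add(30, Mul(2, c))))
Add(529, Mul(-1, Function('T')(Function('O')(1)))) = Add(529, Mul(-1, Mul(2, Pow(Add(1, Mul(Pow(2, Rational(1, 2)), Pow(1, Rational(1, 2)))), -1), Add(15, 1)))) = Add(529, Mul(-1, Mul(2, Pow(Add(1, Mul(Pow(2, Rational(1, 2)), 1)), -1), 16))) = Add(529, Mul(-1, Mul(2, Pow(Add(1, Pow(2, Rational(1, 2))), -1), 16))) = Add(529, Mul(-1, Mul(32, Pow(Add(1, Pow(2, Rational(1, 2))), -1)))) = Add(529, Mul(-32, Pow(Add(1, Pow(2, Rational(1, 2))), -1)))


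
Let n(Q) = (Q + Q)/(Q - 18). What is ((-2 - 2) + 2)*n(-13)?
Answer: -52/31 ≈ -1.6774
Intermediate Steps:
n(Q) = 2*Q/(-18 + Q) (n(Q) = (2*Q)/(-18 + Q) = 2*Q/(-18 + Q))
((-2 - 2) + 2)*n(-13) = ((-2 - 2) + 2)*(2*(-13)/(-18 - 13)) = (-4 + 2)*(2*(-13)/(-31)) = -4*(-13)*(-1)/31 = -2*26/31 = -52/31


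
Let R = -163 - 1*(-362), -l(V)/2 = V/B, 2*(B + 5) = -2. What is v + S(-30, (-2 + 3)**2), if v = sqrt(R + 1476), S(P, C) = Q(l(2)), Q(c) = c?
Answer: 2/3 + 5*sqrt(67) ≈ 41.593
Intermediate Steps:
B = -6 (B = -5 + (1/2)*(-2) = -5 - 1 = -6)
l(V) = V/3 (l(V) = -2*V/(-6) = -2*V*(-1)/6 = -(-1)*V/3 = V/3)
R = 199 (R = -163 + 362 = 199)
S(P, C) = 2/3 (S(P, C) = (1/3)*2 = 2/3)
v = 5*sqrt(67) (v = sqrt(199 + 1476) = sqrt(1675) = 5*sqrt(67) ≈ 40.927)
v + S(-30, (-2 + 3)**2) = 5*sqrt(67) + 2/3 = 2/3 + 5*sqrt(67)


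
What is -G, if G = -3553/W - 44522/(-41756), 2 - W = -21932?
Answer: -9411210/10407683 ≈ -0.90426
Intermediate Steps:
W = 21934 (W = 2 - 1*(-21932) = 2 + 21932 = 21934)
G = 9411210/10407683 (G = -3553/21934 - 44522/(-41756) = -3553*1/21934 - 44522*(-1/41756) = -323/1994 + 22261/20878 = 9411210/10407683 ≈ 0.90426)
-G = -1*9411210/10407683 = -9411210/10407683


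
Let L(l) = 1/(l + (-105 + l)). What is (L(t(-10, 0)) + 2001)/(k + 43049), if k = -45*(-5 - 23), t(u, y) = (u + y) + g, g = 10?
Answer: 210104/4652445 ≈ 0.045160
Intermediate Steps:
t(u, y) = 10 + u + y (t(u, y) = (u + y) + 10 = 10 + u + y)
L(l) = 1/(-105 + 2*l)
k = 1260 (k = -45*(-28) = 1260)
(L(t(-10, 0)) + 2001)/(k + 43049) = (1/(-105 + 2*(10 - 10 + 0)) + 2001)/(1260 + 43049) = (1/(-105 + 2*0) + 2001)/44309 = (1/(-105 + 0) + 2001)*(1/44309) = (1/(-105) + 2001)*(1/44309) = (-1/105 + 2001)*(1/44309) = (210104/105)*(1/44309) = 210104/4652445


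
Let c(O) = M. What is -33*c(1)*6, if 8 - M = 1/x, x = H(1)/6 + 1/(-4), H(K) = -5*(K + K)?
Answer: -38808/23 ≈ -1687.3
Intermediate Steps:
H(K) = -10*K
x = -23/12 (x = -10*1/6 + 1/(-4) = -10*⅙ + 1*(-¼) = -5/3 - ¼ = -23/12 ≈ -1.9167)
M = 196/23 (M = 8 - 1/(-23/12) = 8 - 1*(-12/23) = 8 + 12/23 = 196/23 ≈ 8.5217)
c(O) = 196/23
-33*c(1)*6 = -33*196/23*6 = -6468/23*6 = -38808/23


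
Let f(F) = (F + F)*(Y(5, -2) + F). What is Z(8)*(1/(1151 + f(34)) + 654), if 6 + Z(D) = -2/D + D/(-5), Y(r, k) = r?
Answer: -390484591/76060 ≈ -5133.9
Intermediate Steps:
Z(D) = -6 - 2/D - D/5 (Z(D) = -6 + (-2/D + D/(-5)) = -6 + (-2/D + D*(-⅕)) = -6 + (-2/D - D/5) = -6 - 2/D - D/5)
f(F) = 2*F*(5 + F) (f(F) = (F + F)*(5 + F) = (2*F)*(5 + F) = 2*F*(5 + F))
Z(8)*(1/(1151 + f(34)) + 654) = (-6 - 2/8 - ⅕*8)*(1/(1151 + 2*34*(5 + 34)) + 654) = (-6 - 2*⅛ - 8/5)*(1/(1151 + 2*34*39) + 654) = (-6 - ¼ - 8/5)*(1/(1151 + 2652) + 654) = -157*(1/3803 + 654)/20 = -157/20*2487163/3803 = -390484591/76060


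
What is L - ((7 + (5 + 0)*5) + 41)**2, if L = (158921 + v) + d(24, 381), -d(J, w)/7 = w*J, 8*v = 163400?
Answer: 110009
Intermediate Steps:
v = 20425 (v = (1/8)*163400 = 20425)
d(J, w) = -7*J*w (d(J, w) = -7*w*J = -7*J*w)
L = 115338 (L = (158921 + 20425) - 7*24*381 = 179346 - 64008 = 115338)
L - ((7 + (5 + 0)*5) + 41)**2 = 115338 - ((7 + (5 + 0)*5) + 41)**2 = 115338 - ((7 + 5*5) + 41)**2 = 115338 - ((7 + 25) + 41)**2 = 115338 - (32 + 41)**2 = 115338 - 1*73**2 = 115338 - 1*5329 = 115338 - 5329 = 110009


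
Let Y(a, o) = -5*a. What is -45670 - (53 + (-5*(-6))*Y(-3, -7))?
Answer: -46173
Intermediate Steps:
-45670 - (53 + (-5*(-6))*Y(-3, -7)) = -45670 - (53 + (-5*(-6))*(-5*(-3))) = -45670 - (53 + 30*15) = -45670 - (53 + 450) = -45670 - 1*503 = -45670 - 503 = -46173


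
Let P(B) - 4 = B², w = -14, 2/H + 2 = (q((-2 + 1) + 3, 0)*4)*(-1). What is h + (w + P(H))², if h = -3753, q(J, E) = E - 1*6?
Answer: -53485992/14641 ≈ -3653.2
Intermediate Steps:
q(J, E) = -6 + E (q(J, E) = E - 6 = -6 + E)
H = 1/11 (H = 2/(-2 + ((-6 + 0)*4)*(-1)) = 2/(-2 - 6*4*(-1)) = 2/(-2 - 24*(-1)) = 2/(-2 + 24) = 2/22 = 2*(1/22) = 1/11 ≈ 0.090909)
P(B) = 4 + B²
h + (w + P(H))² = -3753 + (-14 + (4 + (1/11)²))² = -3753 + (-14 + (4 + 1/121))² = -3753 + (-14 + 485/121)² = -3753 + (-1209/121)² = -3753 + 1461681/14641 = -53485992/14641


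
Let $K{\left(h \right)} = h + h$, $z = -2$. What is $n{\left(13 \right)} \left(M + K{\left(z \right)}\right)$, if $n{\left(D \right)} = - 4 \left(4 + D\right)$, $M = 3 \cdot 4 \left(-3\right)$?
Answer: $2720$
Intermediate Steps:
$M = -36$ ($M = 12 \left(-3\right) = -36$)
$K{\left(h \right)} = 2 h$
$n{\left(D \right)} = -16 - 4 D$
$n{\left(13 \right)} \left(M + K{\left(z \right)}\right) = \left(-16 - 52\right) \left(-36 + 2 \left(-2\right)\right) = \left(-16 - 52\right) \left(-36 - 4\right) = \left(-68\right) \left(-40\right) = 2720$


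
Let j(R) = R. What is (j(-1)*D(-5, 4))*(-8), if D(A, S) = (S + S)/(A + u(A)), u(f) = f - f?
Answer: -64/5 ≈ -12.800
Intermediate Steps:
u(f) = 0
D(A, S) = 2*S/A (D(A, S) = (S + S)/(A + 0) = (2*S)/A = 2*S/A)
(j(-1)*D(-5, 4))*(-8) = -2*4/(-5)*(-8) = -2*4*(-1)/5*(-8) = -1*(-8/5)*(-8) = (8/5)*(-8) = -64/5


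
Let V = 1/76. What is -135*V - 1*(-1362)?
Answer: 103377/76 ≈ 1360.2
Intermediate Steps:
V = 1/76 ≈ 0.013158
-135*V - 1*(-1362) = -135*1/76 - 1*(-1362) = -135/76 + 1362 = 103377/76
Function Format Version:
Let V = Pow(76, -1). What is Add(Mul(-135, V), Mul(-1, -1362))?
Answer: Rational(103377, 76) ≈ 1360.2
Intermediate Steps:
V = Rational(1, 76) ≈ 0.013158
Add(Mul(-135, V), Mul(-1, -1362)) = Add(Mul(-135, Rational(1, 76)), Mul(-1, -1362)) = Add(Rational(-135, 76), 1362) = Rational(103377, 76)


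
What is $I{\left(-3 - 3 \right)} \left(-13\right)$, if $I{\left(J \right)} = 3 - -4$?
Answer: $-91$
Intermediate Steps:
$I{\left(J \right)} = 7$ ($I{\left(J \right)} = 3 + 4 = 7$)
$I{\left(-3 - 3 \right)} \left(-13\right) = 7 \left(-13\right) = -91$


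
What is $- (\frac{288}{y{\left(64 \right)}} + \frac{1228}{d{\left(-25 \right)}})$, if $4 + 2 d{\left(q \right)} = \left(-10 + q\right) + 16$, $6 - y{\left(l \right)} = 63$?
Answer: $\frac{48872}{437} \approx 111.84$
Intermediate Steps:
$y{\left(l \right)} = -57$ ($y{\left(l \right)} = 6 - 63 = -57$)
$d{\left(q \right)} = 1 + \frac{q}{2}$ ($d{\left(q \right)} = -2 + \frac{\left(-10 + q\right) + 16}{2} = -2 + \frac{6 + q}{2} = -2 + \left(3 + \frac{q}{2}\right) = 1 + \frac{q}{2}$)
$- (\frac{288}{y{\left(64 \right)}} + \frac{1228}{d{\left(-25 \right)}}) = - (\frac{288}{-57} + \frac{1228}{1 + \frac{1}{2} \left(-25\right)}) = - (288 \left(- \frac{1}{57}\right) + \frac{1228}{1 - \frac{25}{2}}) = - (- \frac{96}{19} + \frac{1228}{- \frac{23}{2}}) = - (- \frac{96}{19} + 1228 \left(- \frac{2}{23}\right)) = - (- \frac{96}{19} - \frac{2456}{23}) = \left(-1\right) \left(- \frac{48872}{437}\right) = \frac{48872}{437}$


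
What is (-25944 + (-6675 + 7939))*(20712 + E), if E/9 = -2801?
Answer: 110985960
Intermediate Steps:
E = -25209 (E = 9*(-2801) = -25209)
(-25944 + (-6675 + 7939))*(20712 + E) = (-25944 + (-6675 + 7939))*(20712 - 25209) = (-25944 + 1264)*(-4497) = -24680*(-4497) = 110985960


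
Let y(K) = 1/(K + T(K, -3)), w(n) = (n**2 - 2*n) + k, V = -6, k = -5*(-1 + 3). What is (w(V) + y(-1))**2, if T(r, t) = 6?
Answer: 36481/25 ≈ 1459.2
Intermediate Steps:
k = -10 (k = -5*2 = -10)
w(n) = -10 + n**2 - 2*n (w(n) = (n**2 - 2*n) - 10 = -10 + n**2 - 2*n)
y(K) = 1/(6 + K) (y(K) = 1/(K + 6) = 1/(6 + K))
(w(V) + y(-1))**2 = ((-10 + (-6)**2 - 2*(-6)) + 1/(6 - 1))**2 = ((-10 + 36 + 12) + 1/5)**2 = (38 + 1/5)**2 = (191/5)**2 = 36481/25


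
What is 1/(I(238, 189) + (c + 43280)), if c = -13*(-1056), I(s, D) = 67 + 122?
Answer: 1/57197 ≈ 1.7483e-5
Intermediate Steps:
I(s, D) = 189
c = 13728
1/(I(238, 189) + (c + 43280)) = 1/(189 + (13728 + 43280)) = 1/(189 + 57008) = 1/57197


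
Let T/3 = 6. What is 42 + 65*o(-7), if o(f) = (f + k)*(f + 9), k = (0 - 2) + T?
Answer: 1212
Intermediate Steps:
T = 18 (T = 3*6 = 18)
k = 16 (k = (0 - 2) + 18 = -2 + 18 = 16)
o(f) = (9 + f)*(16 + f) (o(f) = (f + 16)*(f + 9) = (16 + f)*(9 + f) = (9 + f)*(16 + f))
42 + 65*o(-7) = 42 + 65*(144 + (-7)² + 25*(-7)) = 42 + 65*(144 + 49 - 175) = 42 + 65*18 = 42 + 1170 = 1212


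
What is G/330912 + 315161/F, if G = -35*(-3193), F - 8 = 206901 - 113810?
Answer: 38231611859/10269192096 ≈ 3.7229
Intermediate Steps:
F = 93099 (F = 8 + (206901 - 113810) = 8 + 93091 = 93099)
G = 111755
G/330912 + 315161/F = 111755/330912 + 315161/93099 = 38231611859/10269192096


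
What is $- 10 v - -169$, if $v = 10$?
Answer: $69$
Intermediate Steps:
$- 10 v - -169 = \left(-10\right) 10 - -169 = -100 + 169 = 69$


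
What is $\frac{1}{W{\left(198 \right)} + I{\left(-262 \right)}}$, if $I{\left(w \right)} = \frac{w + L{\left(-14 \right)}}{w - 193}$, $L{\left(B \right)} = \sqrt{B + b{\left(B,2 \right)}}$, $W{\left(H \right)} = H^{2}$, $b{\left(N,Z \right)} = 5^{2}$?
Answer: $\frac{8116327310}{318197169438713} + \frac{455 \sqrt{11}}{318197169438713} \approx 2.5507 \cdot 10^{-5}$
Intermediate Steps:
$b{\left(N,Z \right)} = 25$
$L{\left(B \right)} = \sqrt{25 + B}$ ($L{\left(B \right)} = \sqrt{B + 25} = \sqrt{25 + B}$)
$I{\left(w \right)} = \frac{w + \sqrt{11}}{-193 + w}$ ($I{\left(w \right)} = \frac{w + \sqrt{25 - 14}}{w - 193} = \frac{w + \sqrt{11}}{-193 + w}$)
$\frac{1}{W{\left(198 \right)} + I{\left(-262 \right)}} = \frac{1}{198^{2} + \frac{-262 + \sqrt{11}}{-193 - 262}} = \frac{1}{39204 + \frac{-262 + \sqrt{11}}{-455}} = \frac{1}{39204 - \frac{-262 + \sqrt{11}}{455}} = \frac{1}{39204 + \left(\frac{262}{455} - \frac{\sqrt{11}}{455}\right)} = \frac{1}{\frac{17838082}{455} - \frac{\sqrt{11}}{455}}$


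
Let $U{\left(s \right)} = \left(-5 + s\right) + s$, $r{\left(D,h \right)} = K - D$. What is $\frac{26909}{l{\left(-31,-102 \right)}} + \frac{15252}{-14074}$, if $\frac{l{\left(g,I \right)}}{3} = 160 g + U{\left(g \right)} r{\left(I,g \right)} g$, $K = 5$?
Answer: $- \frac{154243559}{147966999} \approx -1.0424$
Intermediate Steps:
$r{\left(D,h \right)} = 5 - D$
$U{\left(s \right)} = -5 + 2 s$
$l{\left(g,I \right)} = 480 g + 3 g \left(-5 + 2 g\right) \left(5 - I\right)$ ($l{\left(g,I \right)} = 3 \left(160 g + \left(-5 + 2 g\right) \left(5 - I\right) g\right) = 3 \left(160 g + g \left(-5 + 2 g\right) \left(5 - I\right)\right) = 480 g + 3 g \left(-5 + 2 g\right) \left(5 - I\right)$)
$\frac{26909}{l{\left(-31,-102 \right)}} + \frac{15252}{-14074} = \frac{26909}{\left(-3\right) \left(-31\right) \left(-160 + \left(-5 - 102\right) \left(-5 + 2 \left(-31\right)\right)\right)} + \frac{15252}{-14074} = \frac{26909}{\left(-3\right) \left(-31\right) \left(-160 - 107 \left(-5 - 62\right)\right)} + 15252 \left(- \frac{1}{14074}\right) = \frac{26909}{\left(-3\right) \left(-31\right) \left(-160 - -7169\right)} - \frac{246}{227} = \frac{26909}{\left(-3\right) \left(-31\right) \left(-160 + 7169\right)} - \frac{246}{227} = \frac{26909}{\left(-3\right) \left(-31\right) 7009} - \frac{246}{227} = \frac{26909}{651837} - \frac{246}{227} = - \frac{154243559}{147966999}$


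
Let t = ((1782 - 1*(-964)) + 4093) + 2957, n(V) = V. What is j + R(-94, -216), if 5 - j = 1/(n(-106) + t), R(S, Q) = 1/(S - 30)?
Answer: 2998993/600780 ≈ 4.9918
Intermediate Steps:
t = 9796 (t = ((1782 + 964) + 4093) + 2957 = (2746 + 4093) + 2957 = 6839 + 2957 = 9796)
R(S, Q) = 1/(-30 + S)
j = 48449/9690 (j = 5 - 1/(-106 + 9796) = 5 - 1/9690 = 48449/9690 ≈ 4.9999)
j + R(-94, -216) = 48449/9690 + 1/(-30 - 94) = 48449/9690 + 1/(-124) = 48449/9690 - 1/124 = 2998993/600780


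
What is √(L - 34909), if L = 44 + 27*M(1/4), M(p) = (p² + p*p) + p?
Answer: I*√557678/4 ≈ 186.69*I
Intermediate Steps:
M(p) = p + 2*p² (M(p) = (p² + p²) + p = 2*p² + p = p + 2*p²)
L = 433/8 (L = 44 + 27*((1 + 2/4)/4) = 44 + 27*((1 + 2*(¼))/4) = 44 + 27*((1 + ½)/4) = 44 + 27*((¼)*(3/2)) = 44 + 27*(3/8) = 44 + 81/8 = 433/8 ≈ 54.125)
√(L - 34909) = √(433/8 - 34909) = √(-278839/8) = I*√557678/4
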